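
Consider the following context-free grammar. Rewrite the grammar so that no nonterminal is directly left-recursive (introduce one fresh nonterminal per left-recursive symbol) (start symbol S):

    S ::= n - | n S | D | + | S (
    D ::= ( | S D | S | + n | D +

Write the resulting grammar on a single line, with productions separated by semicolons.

S ::= n - S' | n S S' | D S' | + S'; D ::= ( D' | S D D' | S D' | + n D'; S' ::= ( S' | ε; D' ::= + D' | ε

S, D are directly left-recursive.
For S: α = {(}, β = {n -, n S, D, +}. Rewrite as S → β S' and S' → α S' | ε.
For D: α = {+}, β = {(, S D, S, + n}. Rewrite as D → β D' and D' → α D' | ε.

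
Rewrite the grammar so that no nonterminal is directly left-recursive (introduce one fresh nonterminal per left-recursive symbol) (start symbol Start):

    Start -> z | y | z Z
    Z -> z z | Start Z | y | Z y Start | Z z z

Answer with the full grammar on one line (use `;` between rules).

Start -> z | y | z Z; Z -> z z Z1 | Start Z Z1 | y Z1; Z1 -> y Start Z1 | z z Z1 | ε

Directly left-recursive nonterminal: Z.
For Z: α = {y Start, z z}, β = {z z, Start Z, y}. Rewrite as Z → β Z1 and Z1 → α Z1 | ε.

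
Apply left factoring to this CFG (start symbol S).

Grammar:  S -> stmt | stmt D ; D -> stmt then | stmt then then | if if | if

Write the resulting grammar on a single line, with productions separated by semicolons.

S has alternatives sharing prefix 'stmt': factor to S → stmt S' with S' → ε | D.
D has alternatives sharing prefix 'stmt then': factor to D → stmt then D' with D' → ε | then.
D has alternatives sharing prefix 'if': factor to D → if D'' with D'' → if | ε.

S -> stmt S'; D -> stmt then D' | if D''; S' -> ε | D; D' -> ε | then; D'' -> if | ε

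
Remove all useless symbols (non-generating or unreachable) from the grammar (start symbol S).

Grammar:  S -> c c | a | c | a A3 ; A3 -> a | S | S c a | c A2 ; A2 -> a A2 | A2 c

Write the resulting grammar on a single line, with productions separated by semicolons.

S -> c c | a | c | a A3; A3 -> a | S | S c a

Generating nonterminals: {A3, S}.
Reachable from S after that: {A3, S}.
Removed useless symbols: {A2} and every production mentioning them.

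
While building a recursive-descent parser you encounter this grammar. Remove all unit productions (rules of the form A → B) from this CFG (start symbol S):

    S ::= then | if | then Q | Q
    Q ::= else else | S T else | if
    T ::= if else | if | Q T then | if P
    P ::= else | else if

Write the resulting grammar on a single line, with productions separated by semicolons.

Unit pairs: S ⇒* {Q}.
For every A with A ⇒* B via unit rules, add B's non-unit alternatives to A; then delete every rule of the form X → Y.

S ::= then | if | then Q | else else | S T else; Q ::= else else | S T else | if; T ::= if else | if | Q T then | if P; P ::= else | else if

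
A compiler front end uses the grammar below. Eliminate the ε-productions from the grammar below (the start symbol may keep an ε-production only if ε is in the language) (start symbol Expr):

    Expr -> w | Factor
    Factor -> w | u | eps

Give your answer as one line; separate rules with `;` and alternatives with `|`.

Nullable nonterminals: {Expr, Factor}.
ε ∈ L(G) since Expr is nullable, so keep Expr → ε.

Expr -> w | Factor | eps; Factor -> w | u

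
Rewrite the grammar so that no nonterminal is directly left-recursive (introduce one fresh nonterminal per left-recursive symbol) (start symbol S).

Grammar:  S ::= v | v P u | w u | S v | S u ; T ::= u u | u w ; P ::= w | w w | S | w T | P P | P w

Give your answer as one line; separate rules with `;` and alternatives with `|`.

S ::= v S' | v P u S' | w u S'; T ::= u u | u w; P ::= w P' | w w P' | S P' | w T P'; S' ::= v S' | u S' | ε; P' ::= P P' | w P' | ε

Directly left-recursive nonterminals: S, P.
For S: α = {v, u}, β = {v, v P u, w u}. Rewrite as S → β S' and S' → α S' | ε.
For P: α = {P, w}, β = {w, w w, S, w T}. Rewrite as P → β P' and P' → α P' | ε.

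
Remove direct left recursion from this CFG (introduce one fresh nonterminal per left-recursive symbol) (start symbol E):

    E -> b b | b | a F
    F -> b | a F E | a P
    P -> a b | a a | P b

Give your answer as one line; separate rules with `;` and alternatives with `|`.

Directly left-recursive nonterminal: P.
For P: α = {b}, β = {a b, a a}. Rewrite as P → β P' and P' → α P' | ε.

E -> b b | b | a F; F -> b | a F E | a P; P -> a b P' | a a P'; P' -> b P' | ε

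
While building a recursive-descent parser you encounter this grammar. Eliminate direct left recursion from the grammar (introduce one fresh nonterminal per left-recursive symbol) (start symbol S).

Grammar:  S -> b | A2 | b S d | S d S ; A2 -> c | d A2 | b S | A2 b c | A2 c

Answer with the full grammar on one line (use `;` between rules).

S -> b S' | A2 S' | b S d S'; A2 -> c A2' | d A2 A2' | b S A2'; S' -> d S S' | ε; A2' -> b c A2' | c A2' | ε

S, A2 are directly left-recursive.
For S: α = {d S}, β = {b, A2, b S d}. Rewrite as S → β S' and S' → α S' | ε.
For A2: α = {b c, c}, β = {c, d A2, b S}. Rewrite as A2 → β A2' and A2' → α A2' | ε.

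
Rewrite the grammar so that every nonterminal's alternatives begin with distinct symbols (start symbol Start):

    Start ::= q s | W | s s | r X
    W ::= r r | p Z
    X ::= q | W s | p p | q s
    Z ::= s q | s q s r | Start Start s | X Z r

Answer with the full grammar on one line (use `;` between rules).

X has alternatives sharing prefix 'q': factor to X → q X1 with X1 → ε | s.
Z has alternatives sharing prefix 's q': factor to Z → s q Z1 with Z1 → ε | s r.

Start ::= q s | W | s s | r X; W ::= r r | p Z; X ::= W s | p p | q X1; Z ::= Start Start s | X Z r | s q Z1; X1 ::= ε | s; Z1 ::= ε | s r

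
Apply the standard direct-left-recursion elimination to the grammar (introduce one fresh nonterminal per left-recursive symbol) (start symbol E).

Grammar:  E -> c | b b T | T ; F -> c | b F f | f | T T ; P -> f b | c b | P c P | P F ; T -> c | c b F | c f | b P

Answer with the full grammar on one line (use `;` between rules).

P is directly left-recursive.
For P: α = {c P, F}, β = {f b, c b}. Rewrite as P → β P' and P' → α P' | ε.

E -> c | b b T | T; F -> c | b F f | f | T T; P -> f b P' | c b P'; T -> c | c b F | c f | b P; P' -> c P P' | F P' | eps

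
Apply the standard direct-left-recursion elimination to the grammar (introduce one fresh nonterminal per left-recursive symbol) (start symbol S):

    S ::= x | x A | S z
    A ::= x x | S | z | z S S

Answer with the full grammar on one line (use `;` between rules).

S ::= x S' | x A S'; A ::= x x | S | z | z S S; S' ::= z S' | ε

Left recursion appears on S.
For S: α = {z}, β = {x, x A}. Rewrite as S → β S' and S' → α S' | ε.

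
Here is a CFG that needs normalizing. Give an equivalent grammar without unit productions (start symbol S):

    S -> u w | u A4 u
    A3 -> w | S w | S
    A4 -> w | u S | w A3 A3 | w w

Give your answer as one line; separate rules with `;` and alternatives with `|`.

Unit pairs: A3 ⇒* {S}.
For each unit pair (A, B), copy every non-unit production of B to A, then drop all unit productions.

S -> u w | u A4 u; A3 -> u w | u A4 u | w | S w; A4 -> w | u S | w A3 A3 | w w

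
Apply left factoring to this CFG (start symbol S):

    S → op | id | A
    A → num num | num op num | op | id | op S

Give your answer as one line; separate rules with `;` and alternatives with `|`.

A has alternatives sharing prefix 'num': factor to A → num A' with A' → num | op num.
A has alternatives sharing prefix 'op': factor to A → op A'' with A'' → ε | S.

S → op | id | A; A → id | num A' | op A''; A' → num | op num; A'' → ε | S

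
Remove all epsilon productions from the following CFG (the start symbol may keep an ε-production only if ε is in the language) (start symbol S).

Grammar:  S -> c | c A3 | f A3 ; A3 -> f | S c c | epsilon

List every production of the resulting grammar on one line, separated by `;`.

The nullable symbols are {A3}.
ε ∉ L(G), so no ε-production is kept.
Expand every rule over subsets of its nullable positions: S → f A3 gives f A3 | f.

S -> c | c A3 | f A3 | f; A3 -> f | S c c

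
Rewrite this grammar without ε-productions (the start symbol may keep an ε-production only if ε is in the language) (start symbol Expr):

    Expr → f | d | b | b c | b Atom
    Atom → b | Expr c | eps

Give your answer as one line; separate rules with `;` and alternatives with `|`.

Expr → f | d | b | b c | b Atom; Atom → b | Expr c

Nullable set = {Atom}.
ε ∉ L(G), so no ε-production is kept.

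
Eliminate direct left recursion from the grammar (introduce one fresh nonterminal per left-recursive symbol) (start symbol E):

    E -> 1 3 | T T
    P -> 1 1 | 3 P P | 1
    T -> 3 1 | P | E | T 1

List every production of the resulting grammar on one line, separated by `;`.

E -> 1 3 | T T; P -> 1 1 | 3 P P | 1; T -> 3 1 T' | P T' | E T'; T' -> 1 T' | eps

T is directly left-recursive.
For T: α = {1}, β = {3 1, P, E}. Rewrite as T → β T' and T' → α T' | ε.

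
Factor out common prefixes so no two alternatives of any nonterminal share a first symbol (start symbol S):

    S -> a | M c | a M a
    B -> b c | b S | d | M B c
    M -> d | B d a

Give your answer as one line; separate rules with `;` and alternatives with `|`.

S has alternatives sharing prefix 'a': factor to S → a S' with S' → ε | M a.
B has alternatives sharing prefix 'b': factor to B → b B' with B' → c | S.

S -> M c | a S'; B -> d | M B c | b B'; M -> d | B d a; S' -> ε | M a; B' -> c | S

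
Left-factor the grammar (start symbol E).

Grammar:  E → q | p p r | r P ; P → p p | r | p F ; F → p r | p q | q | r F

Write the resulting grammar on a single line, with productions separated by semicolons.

E → q | p p r | r P; P → r | p P'; F → q | r F | p F'; P' → p | F; F' → r | q

P has alternatives sharing prefix 'p': factor to P → p P' with P' → p | F.
F has alternatives sharing prefix 'p': factor to F → p F' with F' → r | q.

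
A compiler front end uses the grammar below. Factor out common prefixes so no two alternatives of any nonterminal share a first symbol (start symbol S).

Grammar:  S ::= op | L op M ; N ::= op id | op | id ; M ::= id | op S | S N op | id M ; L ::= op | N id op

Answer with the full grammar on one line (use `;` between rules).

S ::= op | L op M; N ::= id | op N'; M ::= op S | S N op | id M'; L ::= op | N id op; N' ::= id | epsilon; M' ::= epsilon | M

N has alternatives sharing prefix 'op': factor to N → op N' with N' → id | ε.
M has alternatives sharing prefix 'id': factor to M → id M' with M' → ε | M.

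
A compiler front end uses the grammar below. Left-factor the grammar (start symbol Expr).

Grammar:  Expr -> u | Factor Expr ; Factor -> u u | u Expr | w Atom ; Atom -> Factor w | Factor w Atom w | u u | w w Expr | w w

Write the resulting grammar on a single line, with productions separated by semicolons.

Factor has alternatives sharing prefix 'u': factor to Factor → u Factor1 with Factor1 → u | Expr.
Atom has alternatives sharing prefix 'Factor w': factor to Atom → Factor w Atom1 with Atom1 → ε | Atom w.
Atom has alternatives sharing prefix 'w w': factor to Atom → w w Atom2 with Atom2 → Expr | ε.

Expr -> u | Factor Expr; Factor -> w Atom | u Factor1; Atom -> u u | Factor w Atom1 | w w Atom2; Factor1 -> u | Expr; Atom1 -> ε | Atom w; Atom2 -> Expr | ε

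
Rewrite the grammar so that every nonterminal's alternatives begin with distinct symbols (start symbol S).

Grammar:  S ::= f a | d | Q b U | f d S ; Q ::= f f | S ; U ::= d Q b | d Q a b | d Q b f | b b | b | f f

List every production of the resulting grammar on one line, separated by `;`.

S has alternatives sharing prefix 'f': factor to S → f S' with S' → a | d S.
U has alternatives sharing prefix 'd Q': factor to U → d Q U' with U' → b | a b | b f.
U has alternatives sharing prefix 'b': factor to U → b U'' with U'' → b | ε.
U' has alternatives sharing prefix 'b': factor to U' → b U''' with U''' → ε | f.

S ::= d | Q b U | f S'; Q ::= f f | S; U ::= f f | d Q U' | b U''; S' ::= a | d S; U' ::= a b | b U'''; U'' ::= b | ε; U''' ::= ε | f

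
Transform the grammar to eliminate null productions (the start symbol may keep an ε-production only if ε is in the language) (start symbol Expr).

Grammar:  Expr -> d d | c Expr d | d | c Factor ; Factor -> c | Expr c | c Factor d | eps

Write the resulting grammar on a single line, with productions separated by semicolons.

Nullable nonterminals: {Factor}.
ε ∉ L(G), so no ε-production is kept.
For each production, add variants omitting each subset of nullable occurrences: Expr → c Factor gives c Factor | c. Factor → c Factor d gives c Factor d | c d.

Expr -> d d | c Expr d | d | c Factor | c; Factor -> c | Expr c | c Factor d | c d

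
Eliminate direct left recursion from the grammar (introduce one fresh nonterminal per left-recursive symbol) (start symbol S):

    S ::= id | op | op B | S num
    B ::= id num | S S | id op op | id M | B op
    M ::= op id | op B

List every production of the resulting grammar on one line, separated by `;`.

S ::= id S' | op S' | op B S'; B ::= id num B' | S S B' | id op op B' | id M B'; M ::= op id | op B; S' ::= num S' | ε; B' ::= op B' | ε

Left recursion appears on S, B.
For S: α = {num}, β = {id, op, op B}. Rewrite as S → β S' and S' → α S' | ε.
For B: α = {op}, β = {id num, S S, id op op, id M}. Rewrite as B → β B' and B' → α B' | ε.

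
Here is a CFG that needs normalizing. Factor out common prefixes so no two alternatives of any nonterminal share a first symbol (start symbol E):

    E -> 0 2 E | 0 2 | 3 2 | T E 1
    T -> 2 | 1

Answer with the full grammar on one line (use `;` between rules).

E has alternatives sharing prefix '0 2': factor to E → 0 2 E' with E' → E | ε.

E -> 3 2 | T E 1 | 0 2 E'; T -> 2 | 1; E' -> E | ε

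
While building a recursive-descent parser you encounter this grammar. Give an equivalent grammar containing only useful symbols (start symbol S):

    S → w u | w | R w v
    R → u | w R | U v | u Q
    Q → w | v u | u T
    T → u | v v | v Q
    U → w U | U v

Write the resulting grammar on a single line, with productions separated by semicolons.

S → w u | w | R w v; R → u | w R | u Q; Q → w | v u | u T; T → u | v v | v Q

Generating nonterminals: {Q, R, S, T}.
Reachable from S after that: {Q, R, S, T}.
Removed useless symbols: {U} and every production mentioning them.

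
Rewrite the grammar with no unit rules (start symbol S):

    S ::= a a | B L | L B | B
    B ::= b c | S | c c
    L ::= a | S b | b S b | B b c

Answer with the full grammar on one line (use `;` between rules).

Unit pairs: B ⇒* {S}; S ⇒* {B}.
Replace each nonterminal's rules with the union of the non-unit rules of every nonterminal it unit-derives.

S ::= b c | c c | a a | B L | L B; B ::= b c | c c | a a | B L | L B; L ::= a | S b | b S b | B b c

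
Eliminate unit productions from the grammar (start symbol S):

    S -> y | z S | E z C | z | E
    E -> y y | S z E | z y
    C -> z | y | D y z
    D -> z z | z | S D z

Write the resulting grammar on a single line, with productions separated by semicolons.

Unit pairs: S ⇒* {E}.
Replace each nonterminal's rules with the union of the non-unit rules of every nonterminal it unit-derives.

S -> y y | S z E | z y | y | z S | E z C | z; E -> y y | S z E | z y; C -> z | y | D y z; D -> z z | z | S D z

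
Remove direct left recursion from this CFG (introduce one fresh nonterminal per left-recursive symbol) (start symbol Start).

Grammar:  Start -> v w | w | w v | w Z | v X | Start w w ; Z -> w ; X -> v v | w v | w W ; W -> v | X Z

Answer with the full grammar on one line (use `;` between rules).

Start is directly left-recursive.
For Start: α = {w w}, β = {v w, w, w v, w Z, v X}. Rewrite as Start → β Start1 and Start1 → α Start1 | ε.

Start -> v w Start1 | w Start1 | w v Start1 | w Z Start1 | v X Start1; Z -> w; X -> v v | w v | w W; W -> v | X Z; Start1 -> w w Start1 | ε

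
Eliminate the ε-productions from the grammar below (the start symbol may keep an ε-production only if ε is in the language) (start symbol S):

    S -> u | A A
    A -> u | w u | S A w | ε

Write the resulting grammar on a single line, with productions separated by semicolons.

S -> u | A A | A | ε; A -> u | w u | S A w | S w | A w | w

The nullable symbols are {A, S}.
ε ∈ L(G) since S is nullable, so keep S → ε.
For each production, add variants omitting each subset of nullable occurrences: S → A A gives A A | A. A → S A w gives S A w | S w | A w | w.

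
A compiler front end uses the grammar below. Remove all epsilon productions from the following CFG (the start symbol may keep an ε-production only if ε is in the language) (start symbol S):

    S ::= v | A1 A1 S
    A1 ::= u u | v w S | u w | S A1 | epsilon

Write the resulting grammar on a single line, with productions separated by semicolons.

S ::= v | A1 A1 S | A1 S; A1 ::= u u | v w S | u w | S A1 | S

Nullable set = {A1}.
ε ∉ L(G), so no ε-production is kept.
For each production, add variants omitting each subset of nullable occurrences: S → A1 A1 S gives A1 A1 S | A1 S. A1 → S A1 gives S A1 | S.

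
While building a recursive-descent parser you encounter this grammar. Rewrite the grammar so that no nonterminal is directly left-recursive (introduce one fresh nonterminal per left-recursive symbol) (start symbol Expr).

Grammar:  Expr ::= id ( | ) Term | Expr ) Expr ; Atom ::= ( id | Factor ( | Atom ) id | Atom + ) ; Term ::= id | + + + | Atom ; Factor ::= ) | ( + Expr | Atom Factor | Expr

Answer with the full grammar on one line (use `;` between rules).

Directly left-recursive nonterminals: Expr, Atom.
For Expr: α = {) Expr}, β = {id (, ) Term}. Rewrite as Expr → β Expr1 and Expr1 → α Expr1 | ε.
For Atom: α = {) id, + )}, β = {( id, Factor (}. Rewrite as Atom → β Atom1 and Atom1 → α Atom1 | ε.

Expr ::= id ( Expr1 | ) Term Expr1; Atom ::= ( id Atom1 | Factor ( Atom1; Term ::= id | + + + | Atom; Factor ::= ) | ( + Expr | Atom Factor | Expr; Expr1 ::= ) Expr Expr1 | ε; Atom1 ::= ) id Atom1 | + ) Atom1 | ε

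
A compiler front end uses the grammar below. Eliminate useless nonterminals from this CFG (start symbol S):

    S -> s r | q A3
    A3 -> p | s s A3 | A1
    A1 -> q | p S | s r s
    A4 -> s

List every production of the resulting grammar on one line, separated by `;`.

Generating nonterminals: {A1, A3, A4, S}.
Reachable from S after that: {A1, A3, S}.
Removed useless symbols: {A4} and every production mentioning them.

S -> s r | q A3; A3 -> p | s s A3 | A1; A1 -> q | p S | s r s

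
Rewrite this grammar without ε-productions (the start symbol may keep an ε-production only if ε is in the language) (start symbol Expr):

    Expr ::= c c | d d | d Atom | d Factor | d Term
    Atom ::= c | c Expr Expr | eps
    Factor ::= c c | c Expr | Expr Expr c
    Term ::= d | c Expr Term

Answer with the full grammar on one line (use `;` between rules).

Expr ::= c c | d d | d Atom | d | d Factor | d Term; Atom ::= c | c Expr Expr; Factor ::= c c | c Expr | Expr Expr c; Term ::= d | c Expr Term

The nullable symbols are {Atom}.
ε ∉ L(G), so no ε-production is kept.
Expand every rule over subsets of its nullable positions: Expr → d Atom gives d Atom | d.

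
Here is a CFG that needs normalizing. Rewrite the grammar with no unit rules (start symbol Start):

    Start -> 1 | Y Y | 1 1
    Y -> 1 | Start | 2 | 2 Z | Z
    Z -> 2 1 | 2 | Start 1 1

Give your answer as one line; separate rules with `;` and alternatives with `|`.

Unit pairs: Y ⇒* {Start, Z}.
For each unit pair (A, B), copy every non-unit production of B to A, then drop all unit productions.

Start -> 1 | Y Y | 1 1; Y -> 2 1 | 2 | Start 1 1 | 1 | Y Y | 1 1 | 2 Z; Z -> 2 1 | 2 | Start 1 1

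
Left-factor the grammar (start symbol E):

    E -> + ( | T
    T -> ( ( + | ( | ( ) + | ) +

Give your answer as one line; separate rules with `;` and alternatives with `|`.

T has alternatives sharing prefix '(': factor to T → ( T' with T' → ( + | ε | ) +.

E -> + ( | T; T -> ) + | ( T'; T' -> ( + | ε | ) +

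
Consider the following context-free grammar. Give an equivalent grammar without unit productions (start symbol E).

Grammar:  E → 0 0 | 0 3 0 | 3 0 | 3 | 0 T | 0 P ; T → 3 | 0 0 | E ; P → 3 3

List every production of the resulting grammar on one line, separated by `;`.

E → 0 0 | 0 3 0 | 3 0 | 3 | 0 T | 0 P; T → 0 0 | 0 3 0 | 3 0 | 3 | 0 T | 0 P; P → 3 3

Unit pairs: T ⇒* {E}.
Replace each nonterminal's rules with the union of the non-unit rules of every nonterminal it unit-derives.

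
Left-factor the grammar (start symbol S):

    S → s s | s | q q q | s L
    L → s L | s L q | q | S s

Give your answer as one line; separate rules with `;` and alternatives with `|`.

S → q q q | s S'; L → q | S s | s L L'; S' → s | eps | L; L' → eps | q

S has alternatives sharing prefix 's': factor to S → s S' with S' → s | ε | L.
L has alternatives sharing prefix 's L': factor to L → s L L' with L' → ε | q.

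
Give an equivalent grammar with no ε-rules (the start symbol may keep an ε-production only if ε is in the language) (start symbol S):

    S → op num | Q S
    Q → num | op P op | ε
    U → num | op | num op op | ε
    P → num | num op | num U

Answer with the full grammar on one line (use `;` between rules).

S → op num | Q S; Q → num | op P op; U → num | op | num op op; P → num | num op | num U

The nullable symbols are {Q, U}.
ε ∉ L(G), so no ε-production is kept.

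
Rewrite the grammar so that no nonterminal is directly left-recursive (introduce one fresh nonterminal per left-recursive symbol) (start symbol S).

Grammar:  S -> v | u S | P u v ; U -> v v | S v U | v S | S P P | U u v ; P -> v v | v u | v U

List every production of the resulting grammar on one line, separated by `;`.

Left recursion appears on U.
For U: α = {u v}, β = {v v, S v U, v S, S P P}. Rewrite as U → β U' and U' → α U' | ε.

S -> v | u S | P u v; U -> v v U' | S v U U' | v S U' | S P P U'; P -> v v | v u | v U; U' -> u v U' | epsilon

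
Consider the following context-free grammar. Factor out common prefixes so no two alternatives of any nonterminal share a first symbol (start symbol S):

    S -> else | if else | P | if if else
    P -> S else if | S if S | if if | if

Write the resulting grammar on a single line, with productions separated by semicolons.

S -> else | P | if S'; P -> S P' | if P''; S' -> else | if else; P' -> else if | if S; P'' -> if | ε

S has alternatives sharing prefix 'if': factor to S → if S' with S' → else | if else.
P has alternatives sharing prefix 'S': factor to P → S P' with P' → else if | if S.
P has alternatives sharing prefix 'if': factor to P → if P'' with P'' → if | ε.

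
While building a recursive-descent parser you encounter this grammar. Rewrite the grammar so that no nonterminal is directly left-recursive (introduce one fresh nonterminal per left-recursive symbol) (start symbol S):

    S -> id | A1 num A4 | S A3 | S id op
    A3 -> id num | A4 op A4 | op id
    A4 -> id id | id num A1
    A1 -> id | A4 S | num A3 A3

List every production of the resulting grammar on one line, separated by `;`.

S -> id S' | A1 num A4 S'; A3 -> id num | A4 op A4 | op id; A4 -> id id | id num A1; A1 -> id | A4 S | num A3 A3; S' -> A3 S' | id op S' | eps

Left recursion appears on S.
For S: α = {A3, id op}, β = {id, A1 num A4}. Rewrite as S → β S' and S' → α S' | ε.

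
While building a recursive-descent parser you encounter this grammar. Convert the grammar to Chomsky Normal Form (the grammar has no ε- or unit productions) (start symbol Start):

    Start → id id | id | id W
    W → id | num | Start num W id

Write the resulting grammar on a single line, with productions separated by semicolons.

Start → X1 X1 | id | X1 W; W → id | num | Start Y1; X1 → id; X2 → num; Y1 → X2 Y2; Y2 → W X1

Introduce a nonterminal for each terminal appearing in a rule of length ≥ 2: X1 → id, X2 → num.
Binarize each right-hand side of length ≥ 3 by chaining fresh nonterminals (Y1, Y2, …): affected rules were W → Start X2 W X1.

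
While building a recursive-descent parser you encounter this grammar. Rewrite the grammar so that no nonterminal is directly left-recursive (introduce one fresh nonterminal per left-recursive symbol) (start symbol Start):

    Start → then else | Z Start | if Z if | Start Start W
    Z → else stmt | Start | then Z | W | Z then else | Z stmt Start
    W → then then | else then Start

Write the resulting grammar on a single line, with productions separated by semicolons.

Start, Z are directly left-recursive.
For Start: α = {Start W}, β = {then else, Z Start, if Z if}. Rewrite as Start → β Start1 and Start1 → α Start1 | ε.
For Z: α = {then else, stmt Start}, β = {else stmt, Start, then Z, W}. Rewrite as Z → β Z1 and Z1 → α Z1 | ε.

Start → then else Start1 | Z Start Start1 | if Z if Start1; Z → else stmt Z1 | Start Z1 | then Z Z1 | W Z1; W → then then | else then Start; Start1 → Start W Start1 | epsilon; Z1 → then else Z1 | stmt Start Z1 | epsilon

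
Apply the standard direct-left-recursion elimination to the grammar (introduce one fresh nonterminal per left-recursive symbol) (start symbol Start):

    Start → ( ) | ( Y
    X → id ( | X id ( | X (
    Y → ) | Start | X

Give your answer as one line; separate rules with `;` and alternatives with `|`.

Directly left-recursive nonterminal: X.
For X: α = {id (, (}, β = {id (}. Rewrite as X → β X1 and X1 → α X1 | ε.

Start → ( ) | ( Y; X → id ( X1; Y → ) | Start | X; X1 → id ( X1 | ( X1 | ε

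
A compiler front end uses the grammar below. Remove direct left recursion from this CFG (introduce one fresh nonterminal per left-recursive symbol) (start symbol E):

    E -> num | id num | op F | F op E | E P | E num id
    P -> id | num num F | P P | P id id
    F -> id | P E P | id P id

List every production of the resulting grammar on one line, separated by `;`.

E -> num E' | id num E' | op F E' | F op E E'; P -> id P' | num num F P'; F -> id | P E P | id P id; E' -> P E' | num id E' | ε; P' -> P P' | id id P' | ε

Directly left-recursive nonterminals: E, P.
For E: α = {P, num id}, β = {num, id num, op F, F op E}. Rewrite as E → β E' and E' → α E' | ε.
For P: α = {P, id id}, β = {id, num num F}. Rewrite as P → β P' and P' → α P' | ε.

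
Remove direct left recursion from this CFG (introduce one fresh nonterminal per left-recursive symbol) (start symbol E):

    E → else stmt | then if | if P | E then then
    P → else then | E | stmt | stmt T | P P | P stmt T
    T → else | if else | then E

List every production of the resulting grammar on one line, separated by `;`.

E, P are directly left-recursive.
For E: α = {then then}, β = {else stmt, then if, if P}. Rewrite as E → β E' and E' → α E' | ε.
For P: α = {P, stmt T}, β = {else then, E, stmt, stmt T}. Rewrite as P → β P' and P' → α P' | ε.

E → else stmt E' | then if E' | if P E'; P → else then P' | E P' | stmt P' | stmt T P'; T → else | if else | then E; E' → then then E' | ε; P' → P P' | stmt T P' | ε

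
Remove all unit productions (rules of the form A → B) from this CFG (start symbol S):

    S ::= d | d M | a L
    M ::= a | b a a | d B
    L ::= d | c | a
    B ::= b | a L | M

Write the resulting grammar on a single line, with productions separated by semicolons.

Unit pairs: B ⇒* {M}.
Replace each nonterminal's rules with the union of the non-unit rules of every nonterminal it unit-derives.

S ::= d | d M | a L; M ::= a | b a a | d B; L ::= d | c | a; B ::= b | a L | a | b a a | d B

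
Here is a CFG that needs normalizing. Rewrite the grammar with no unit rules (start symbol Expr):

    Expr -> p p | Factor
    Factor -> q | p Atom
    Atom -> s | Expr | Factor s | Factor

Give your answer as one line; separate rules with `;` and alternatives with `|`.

Expr -> q | p Atom | p p; Factor -> q | p Atom; Atom -> s | Factor s | q | p Atom | p p

Unit pairs: Atom ⇒* {Expr, Factor}; Expr ⇒* {Factor}.
Replace each nonterminal's rules with the union of the non-unit rules of every nonterminal it unit-derives.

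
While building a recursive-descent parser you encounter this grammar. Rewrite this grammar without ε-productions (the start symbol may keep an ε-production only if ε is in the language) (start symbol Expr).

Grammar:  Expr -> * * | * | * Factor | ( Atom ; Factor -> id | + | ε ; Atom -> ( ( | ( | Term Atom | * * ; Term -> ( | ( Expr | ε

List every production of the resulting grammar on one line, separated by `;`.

Expr -> * * | * | * Factor | ( Atom; Factor -> id | +; Atom -> ( ( | ( | Term Atom | * *; Term -> ( | ( Expr

Nullable set = {Factor, Term}.
ε ∉ L(G), so no ε-production is kept.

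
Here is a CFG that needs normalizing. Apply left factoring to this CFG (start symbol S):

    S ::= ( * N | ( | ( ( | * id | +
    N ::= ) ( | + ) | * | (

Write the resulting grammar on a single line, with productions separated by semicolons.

S has alternatives sharing prefix '(': factor to S → ( S' with S' → * N | ε | (.

S ::= * id | + | ( S'; N ::= ) ( | + ) | * | (; S' ::= * N | ε | (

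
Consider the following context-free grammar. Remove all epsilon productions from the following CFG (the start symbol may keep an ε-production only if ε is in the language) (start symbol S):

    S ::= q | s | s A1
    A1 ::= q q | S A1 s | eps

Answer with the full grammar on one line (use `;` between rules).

Nullable set = {A1}.
ε ∉ L(G), so no ε-production is kept.
Add the nullable-subset variants: A1 → S A1 s gives S A1 s | S s.

S ::= q | s | s A1; A1 ::= q q | S A1 s | S s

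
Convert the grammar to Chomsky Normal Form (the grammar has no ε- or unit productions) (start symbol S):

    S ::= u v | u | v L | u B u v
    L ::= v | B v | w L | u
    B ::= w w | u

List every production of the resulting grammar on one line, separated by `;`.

Introduce a nonterminal for each terminal appearing in a rule of length ≥ 2: X1 → u, X2 → v, X3 → w.
Binarize each right-hand side of length ≥ 3 by chaining fresh nonterminals (Y1, Y2, …): affected rules were S → X1 B X1 X2.

S ::= X1 X2 | u | X2 L | X1 Y1; L ::= v | B X2 | X3 L | u; B ::= X3 X3 | u; X1 ::= u; X2 ::= v; X3 ::= w; Y1 ::= B Y2; Y2 ::= X1 X2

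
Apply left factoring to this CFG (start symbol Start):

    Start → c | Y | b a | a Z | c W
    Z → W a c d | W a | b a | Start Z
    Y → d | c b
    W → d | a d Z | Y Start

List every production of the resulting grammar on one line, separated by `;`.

Start → Y | b a | a Z | c Start1; Z → b a | Start Z | W a Z1; Y → d | c b; W → d | a d Z | Y Start; Start1 → ε | W; Z1 → c d | ε

Start has alternatives sharing prefix 'c': factor to Start → c Start1 with Start1 → ε | W.
Z has alternatives sharing prefix 'W a': factor to Z → W a Z1 with Z1 → c d | ε.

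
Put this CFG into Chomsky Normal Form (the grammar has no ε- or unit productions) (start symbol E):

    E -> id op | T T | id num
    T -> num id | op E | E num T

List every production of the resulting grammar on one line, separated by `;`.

E -> X1 X2 | T T | X1 X3; T -> X3 X1 | X2 E | E Y1; X1 -> id; X2 -> op; X3 -> num; Y1 -> X3 T

Introduce a nonterminal for each terminal appearing in a rule of length ≥ 2: X1 → id, X2 → op, X3 → num.
Binarize each right-hand side of length ≥ 3 by chaining fresh nonterminals (Y1, Y2, …): affected rules were T → E X3 T.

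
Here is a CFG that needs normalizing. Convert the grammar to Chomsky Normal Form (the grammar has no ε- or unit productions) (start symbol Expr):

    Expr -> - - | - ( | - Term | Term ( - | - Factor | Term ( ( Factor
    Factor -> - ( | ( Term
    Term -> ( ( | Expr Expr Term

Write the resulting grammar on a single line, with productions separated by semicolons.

Expr -> X1 X1 | X1 X2 | X1 Term | Term Y1 | X1 Factor | Term Y2; Factor -> X1 X2 | X2 Term; Term -> X2 X2 | Expr Y4; X1 -> -; X2 -> (; Y1 -> X2 X1; Y2 -> X2 Y3; Y3 -> X2 Factor; Y4 -> Expr Term

Introduce a nonterminal for each terminal appearing in a rule of length ≥ 2: X1 → -, X2 → (.
Binarize each right-hand side of length ≥ 3 by chaining fresh nonterminals (Y1, Y2, …): affected rules were Expr → Term X2 X1; Expr → Term X2 X2 Factor; Term → Expr Expr Term.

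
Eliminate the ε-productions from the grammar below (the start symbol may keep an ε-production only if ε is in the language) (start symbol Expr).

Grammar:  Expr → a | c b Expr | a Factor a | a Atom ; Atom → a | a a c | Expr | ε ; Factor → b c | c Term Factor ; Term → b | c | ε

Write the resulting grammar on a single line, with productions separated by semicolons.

Expr → a | c b Expr | a Factor a | a Atom; Atom → a | a a c | Expr; Factor → b c | c Term Factor | c Factor; Term → b | c

The nullable symbols are {Atom, Term}.
ε ∉ L(G), so no ε-production is kept.
Expand every rule over subsets of its nullable positions: Factor → c Term Factor gives c Term Factor | c Factor.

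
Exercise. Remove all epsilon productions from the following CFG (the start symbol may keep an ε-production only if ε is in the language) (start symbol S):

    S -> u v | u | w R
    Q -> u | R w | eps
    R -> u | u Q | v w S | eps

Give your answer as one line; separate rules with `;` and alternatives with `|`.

Nullable nonterminals: {Q, R}.
ε ∉ L(G), so no ε-production is kept.
Add the nullable-subset variants: S → w R gives w R | w. Q → R w gives R w | w.

S -> u v | u | w R | w; Q -> u | R w | w; R -> u | u Q | v w S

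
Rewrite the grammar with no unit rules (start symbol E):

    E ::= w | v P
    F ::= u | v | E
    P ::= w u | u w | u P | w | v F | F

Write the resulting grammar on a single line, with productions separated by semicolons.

E ::= w | v P; F ::= w | v P | u | v; P ::= w | v P | u | v | w u | u w | u P | v F

Unit pairs: F ⇒* {E}; P ⇒* {E, F}.
For every A with A ⇒* B via unit rules, add B's non-unit alternatives to A; then delete every rule of the form X → Y.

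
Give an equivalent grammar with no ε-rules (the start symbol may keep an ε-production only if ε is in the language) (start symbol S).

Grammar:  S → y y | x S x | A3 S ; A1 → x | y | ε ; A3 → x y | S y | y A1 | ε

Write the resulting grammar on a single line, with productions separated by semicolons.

Nullable set = {A1, A3}.
ε ∉ L(G), so no ε-production is kept.
Expand every rule over subsets of its nullable positions: A3 → y A1 gives y A1 | y.

S → y y | x S x | A3 S; A1 → x | y; A3 → x y | S y | y A1 | y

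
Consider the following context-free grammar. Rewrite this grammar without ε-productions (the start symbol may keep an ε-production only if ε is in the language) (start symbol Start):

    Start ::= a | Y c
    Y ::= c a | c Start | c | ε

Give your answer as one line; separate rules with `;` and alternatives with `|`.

Nullable set = {Y}.
ε ∉ L(G), so no ε-production is kept.
For each production, add variants omitting each subset of nullable occurrences: Start → Y c gives Y c | c.

Start ::= a | Y c | c; Y ::= c a | c Start | c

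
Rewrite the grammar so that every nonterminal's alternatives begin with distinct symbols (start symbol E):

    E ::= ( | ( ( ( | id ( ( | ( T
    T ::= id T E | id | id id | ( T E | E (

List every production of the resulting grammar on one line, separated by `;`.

E has alternatives sharing prefix '(': factor to E → ( E' with E' → ε | ( ( | T.
T has alternatives sharing prefix 'id': factor to T → id T' with T' → T E | ε | id.

E ::= id ( ( | ( E'; T ::= ( T E | E ( | id T'; E' ::= ε | ( ( | T; T' ::= T E | ε | id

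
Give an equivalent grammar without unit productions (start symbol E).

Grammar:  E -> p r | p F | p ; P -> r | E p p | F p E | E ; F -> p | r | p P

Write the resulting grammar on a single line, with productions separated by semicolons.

Unit pairs: P ⇒* {E}.
Replace each nonterminal's rules with the union of the non-unit rules of every nonterminal it unit-derives.

E -> p r | p F | p; P -> p r | p F | p | r | E p p | F p E; F -> p | r | p P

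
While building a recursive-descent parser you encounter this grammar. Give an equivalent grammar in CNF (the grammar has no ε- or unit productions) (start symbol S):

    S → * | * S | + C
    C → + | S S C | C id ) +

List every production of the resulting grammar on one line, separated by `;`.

Introduce a nonterminal for each terminal appearing in a rule of length ≥ 2: X1 → *, X2 → +, X3 → id, X4 → ).
Binarize each right-hand side of length ≥ 3 by chaining fresh nonterminals (Y1, Y2, …): affected rules were C → S S C; C → C X3 X4 X2.

S → * | X1 S | X2 C; C → + | S Y1 | C Y2; X1 → *; X2 → +; X3 → id; X4 → ); Y1 → S C; Y2 → X3 Y3; Y3 → X4 X2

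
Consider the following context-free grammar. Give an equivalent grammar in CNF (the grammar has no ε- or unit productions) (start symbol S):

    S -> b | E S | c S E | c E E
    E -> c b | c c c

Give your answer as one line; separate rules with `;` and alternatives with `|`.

S -> b | E S | X1 Y1 | X1 Y2; E -> X1 X2 | X1 Y3; X1 -> c; X2 -> b; Y1 -> S E; Y2 -> E E; Y3 -> X1 X1

Introduce a nonterminal for each terminal appearing in a rule of length ≥ 2: X1 → c, X2 → b.
Binarize each right-hand side of length ≥ 3 by chaining fresh nonterminals (Y1, Y2, …): affected rules were S → X1 S E; S → X1 E E; E → X1 X1 X1.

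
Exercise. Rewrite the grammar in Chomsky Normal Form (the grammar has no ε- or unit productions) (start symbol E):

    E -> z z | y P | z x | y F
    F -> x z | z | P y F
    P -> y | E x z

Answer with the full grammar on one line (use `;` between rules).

E -> X1 X1 | X2 P | X1 X3 | X2 F; F -> X3 X1 | z | P Y1; P -> y | E Y2; X1 -> z; X2 -> y; X3 -> x; Y1 -> X2 F; Y2 -> X3 X1

Introduce a nonterminal for each terminal appearing in a rule of length ≥ 2: X1 → z, X2 → y, X3 → x.
Binarize each right-hand side of length ≥ 3 by chaining fresh nonterminals (Y1, Y2, …): affected rules were F → P X2 F; P → E X3 X1.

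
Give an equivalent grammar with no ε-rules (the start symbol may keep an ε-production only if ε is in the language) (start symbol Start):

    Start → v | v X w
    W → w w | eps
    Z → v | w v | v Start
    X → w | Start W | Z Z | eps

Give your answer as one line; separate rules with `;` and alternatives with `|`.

The nullable symbols are {W, X}.
ε ∉ L(G), so no ε-production is kept.
Add the nullable-subset variants: Start → v X w gives v X w | v w. X → Start W gives Start W | Start.

Start → v | v X w | v w; W → w w; Z → v | w v | v Start; X → w | Start W | Start | Z Z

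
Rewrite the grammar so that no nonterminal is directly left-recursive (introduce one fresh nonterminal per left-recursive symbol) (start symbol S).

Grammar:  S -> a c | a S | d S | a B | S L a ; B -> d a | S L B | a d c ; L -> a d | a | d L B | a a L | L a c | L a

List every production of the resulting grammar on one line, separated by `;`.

S -> a c S' | a S S' | d S S' | a B S'; B -> d a | S L B | a d c; L -> a d L' | a L' | d L B L' | a a L L'; S' -> L a S' | epsilon; L' -> a c L' | a L' | epsilon

Directly left-recursive nonterminals: S, L.
For S: α = {L a}, β = {a c, a S, d S, a B}. Rewrite as S → β S' and S' → α S' | ε.
For L: α = {a c, a}, β = {a d, a, d L B, a a L}. Rewrite as L → β L' and L' → α L' | ε.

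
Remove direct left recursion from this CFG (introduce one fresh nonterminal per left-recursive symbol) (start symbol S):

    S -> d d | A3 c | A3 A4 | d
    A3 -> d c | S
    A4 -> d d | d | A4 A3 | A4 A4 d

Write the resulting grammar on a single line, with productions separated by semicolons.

S -> d d | A3 c | A3 A4 | d; A3 -> d c | S; A4 -> d d A4' | d A4'; A4' -> A3 A4' | A4 d A4' | ε

Directly left-recursive nonterminal: A4.
For A4: α = {A3, A4 d}, β = {d d, d}. Rewrite as A4 → β A4' and A4' → α A4' | ε.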